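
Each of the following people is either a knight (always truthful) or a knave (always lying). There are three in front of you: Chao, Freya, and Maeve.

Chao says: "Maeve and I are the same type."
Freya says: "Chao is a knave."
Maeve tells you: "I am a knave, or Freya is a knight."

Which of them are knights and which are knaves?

Chao: knave, Freya: knight, Maeve: knight

Consider Chao. Suppose Chao is a knight.
Then no assignment of the remaining roles makes every statement match its speaker's type — contradiction.
So Chao is a knave.
With that fixed, Freya's statement is true, so Freya is a knight.
With that fixed, Maeve's statement is true, so Maeve is a knight.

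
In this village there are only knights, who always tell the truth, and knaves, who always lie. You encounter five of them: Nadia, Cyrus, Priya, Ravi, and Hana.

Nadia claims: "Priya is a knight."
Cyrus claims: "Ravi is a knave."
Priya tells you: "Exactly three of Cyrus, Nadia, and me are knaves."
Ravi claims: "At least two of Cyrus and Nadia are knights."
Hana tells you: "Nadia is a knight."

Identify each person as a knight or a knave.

Nadia: knave, Cyrus: knight, Priya: knave, Ravi: knave, Hana: knave

Consider Nadia. Suppose Nadia is a knight.
Then no assignment of the remaining roles makes every statement match its speaker's type — contradiction.
So Nadia is a knave.
With that fixed, Ravi's statement is false, so Ravi is a knave.
With that fixed, Hana's statement is false, so Hana is a knave.
With that fixed, Cyrus's statement is true, so Cyrus is a knight.
With that fixed, Priya's statement is false, so Priya is a knave.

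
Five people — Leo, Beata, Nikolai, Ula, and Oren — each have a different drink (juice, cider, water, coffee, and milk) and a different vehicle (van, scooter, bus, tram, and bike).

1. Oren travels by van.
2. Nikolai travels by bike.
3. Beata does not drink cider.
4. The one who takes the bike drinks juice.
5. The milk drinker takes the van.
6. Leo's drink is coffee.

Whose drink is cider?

With clues 1–3, Beata is impossible for the one with drink cider.
With clues 1–4, Nikolai is impossible for the one with drink cider.
With clues 1–5, Oren is impossible for the one with drink cider.
With clues 1–6, Leo is impossible for the one with drink cider.
That leaves Ula.

Ula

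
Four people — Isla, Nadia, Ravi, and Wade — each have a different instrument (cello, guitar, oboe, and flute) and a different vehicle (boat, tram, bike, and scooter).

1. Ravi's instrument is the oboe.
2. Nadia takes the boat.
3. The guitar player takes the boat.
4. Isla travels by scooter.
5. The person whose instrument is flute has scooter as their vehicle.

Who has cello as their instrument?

Clue 1 rules out Ravi for the one with instrument cello.
With clues 1–3, Nadia is impossible for the one with instrument cello.
With clues 1–5, Isla is impossible for the one with instrument cello.
That leaves Wade.

Wade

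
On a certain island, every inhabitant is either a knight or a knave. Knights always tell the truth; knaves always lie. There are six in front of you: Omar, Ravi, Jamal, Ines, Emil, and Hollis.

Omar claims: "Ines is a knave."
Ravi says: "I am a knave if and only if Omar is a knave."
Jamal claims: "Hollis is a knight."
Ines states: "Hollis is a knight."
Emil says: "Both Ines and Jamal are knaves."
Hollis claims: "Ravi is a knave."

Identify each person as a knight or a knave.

Consider Omar. Suppose Omar is a knave.
Then whichever role Ravi has, Ravi's statement has the wrong truth value — contradiction.
So Omar is a knight.
Consider Ravi. Suppose Ravi is a knave.
Then no assignment of the remaining roles makes every statement match its speaker's type — contradiction.
So Ravi is a knight.
With that fixed, Hollis's statement is false, so Hollis is a knave.
With that fixed, Jamal's statement is false, so Jamal is a knave.
With that fixed, Ines's statement is false, so Ines is a knave.
With that fixed, Emil's statement is true, so Emil is a knight.

Omar: knight, Ravi: knight, Jamal: knave, Ines: knave, Emil: knight, Hollis: knave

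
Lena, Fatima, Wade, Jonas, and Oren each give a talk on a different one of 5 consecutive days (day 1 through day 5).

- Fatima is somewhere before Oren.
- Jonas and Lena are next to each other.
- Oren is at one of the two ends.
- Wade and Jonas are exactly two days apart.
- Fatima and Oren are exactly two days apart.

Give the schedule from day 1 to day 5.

From clue 1: Fatima is in {1,2,3,4}.
From clues 1–3: Oren → day 5.
From clues 1–4: Lena is in {1,2,3,4}.
From clues 1–5: Lena → day 1, Jonas → day 2, Fatima → day 3, Wade → day 4.

Lena, Jonas, Fatima, Wade, Oren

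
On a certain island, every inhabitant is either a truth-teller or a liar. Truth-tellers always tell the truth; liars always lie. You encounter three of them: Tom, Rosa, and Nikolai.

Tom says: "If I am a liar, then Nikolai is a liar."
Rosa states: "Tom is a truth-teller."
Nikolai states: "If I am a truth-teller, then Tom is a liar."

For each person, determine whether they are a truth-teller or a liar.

Consider Tom. Suppose Tom is a truth-teller.
Then whichever role Nikolai has, Nikolai's statement has the wrong truth value — contradiction.
So Tom is a liar.
With that fixed, Rosa's statement is false, so Rosa is a liar.
With that fixed, Nikolai's statement is true, so Nikolai is a truth-teller.

Tom: liar, Rosa: liar, Nikolai: truth-teller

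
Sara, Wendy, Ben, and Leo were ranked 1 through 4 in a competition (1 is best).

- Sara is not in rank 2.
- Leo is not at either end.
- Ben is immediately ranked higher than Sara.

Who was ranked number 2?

Leo

With clue 1, Sara is ruled out for rank 2.
With clues 1–3, Ben and Wendy are ruled out for rank 2.
So rank 2 is Leo.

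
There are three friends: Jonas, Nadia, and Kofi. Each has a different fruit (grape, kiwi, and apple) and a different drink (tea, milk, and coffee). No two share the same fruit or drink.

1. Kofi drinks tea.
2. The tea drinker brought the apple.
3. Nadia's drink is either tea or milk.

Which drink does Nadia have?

Clue 1 rules out tea for Nadia's drink.
With clues 1–3, coffee is impossible for Nadia's drink.
That leaves milk.

milk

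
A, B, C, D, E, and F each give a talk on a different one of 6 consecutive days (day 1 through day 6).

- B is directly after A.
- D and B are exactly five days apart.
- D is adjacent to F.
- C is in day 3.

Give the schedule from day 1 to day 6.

D, F, C, E, A, B

From clue 1: A is in {1,2,3,4,5}.
From clues 1–2: D → day 1, A → day 5, B → day 6.
From clues 1–3: F → day 2.
From clues 1–4: C → day 3, E → day 4.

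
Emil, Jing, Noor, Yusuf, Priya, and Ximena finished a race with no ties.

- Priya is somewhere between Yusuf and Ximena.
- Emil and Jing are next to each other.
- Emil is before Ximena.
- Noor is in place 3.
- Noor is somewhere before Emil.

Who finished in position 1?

With clue 1, Priya is ruled out for place 1.
With clues 1–3, Ximena is ruled out for place 1.
With clues 1–4, Noor is ruled out for place 1.
With clues 1–5, Emil and Jing are ruled out for place 1.
So place 1 is Yusuf.

Yusuf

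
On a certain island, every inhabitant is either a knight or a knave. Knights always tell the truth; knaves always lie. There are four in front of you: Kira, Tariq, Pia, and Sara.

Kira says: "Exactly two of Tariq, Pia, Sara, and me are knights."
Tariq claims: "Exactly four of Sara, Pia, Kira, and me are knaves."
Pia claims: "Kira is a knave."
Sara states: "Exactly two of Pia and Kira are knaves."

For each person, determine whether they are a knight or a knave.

Kira: knave, Tariq: knave, Pia: knight, Sara: knave

Consider Kira. Suppose Kira is a knight.
Then no assignment of the remaining roles makes every statement match its speaker's type — contradiction.
So Kira is a knave.
With that fixed, Pia's statement is true, so Pia is a knight.
With that fixed, Sara's statement is false, so Sara is a knave.
With that fixed, Tariq's statement is false, so Tariq is a knave.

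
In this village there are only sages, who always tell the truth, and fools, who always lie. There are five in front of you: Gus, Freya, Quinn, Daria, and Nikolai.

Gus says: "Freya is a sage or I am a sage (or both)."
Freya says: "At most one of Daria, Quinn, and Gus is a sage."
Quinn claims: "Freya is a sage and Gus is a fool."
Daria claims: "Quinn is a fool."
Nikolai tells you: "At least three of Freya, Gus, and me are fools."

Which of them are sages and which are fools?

Consider Gus. Suppose Gus is a fool.
Then no assignment of the remaining roles makes every statement match its speaker's type — contradiction.
So Gus is a sage.
With that fixed, Quinn's statement is false, so Quinn is a fool.
With that fixed, Daria's statement is true, so Daria is a sage.
With that fixed, Nikolai's statement is false, so Nikolai is a fool.
With that fixed, Freya's statement is false, so Freya is a fool.

Gus: sage, Freya: fool, Quinn: fool, Daria: sage, Nikolai: fool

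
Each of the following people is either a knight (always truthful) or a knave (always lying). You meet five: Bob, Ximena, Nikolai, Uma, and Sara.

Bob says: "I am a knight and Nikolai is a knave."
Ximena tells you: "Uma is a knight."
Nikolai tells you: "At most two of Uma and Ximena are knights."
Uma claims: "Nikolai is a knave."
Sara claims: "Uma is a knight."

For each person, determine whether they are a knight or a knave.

Bob: knave, Ximena: knave, Nikolai: knight, Uma: knave, Sara: knave

Regardless of anyone's role, Nikolai's statement is true, so Nikolai is a knight.
With that fixed, Uma's statement is false, so Uma is a knave.
With that fixed, Sara's statement is false, so Sara is a knave.
With that fixed, Bob's statement is false, so Bob is a knave.
With that fixed, Ximena's statement is false, so Ximena is a knave.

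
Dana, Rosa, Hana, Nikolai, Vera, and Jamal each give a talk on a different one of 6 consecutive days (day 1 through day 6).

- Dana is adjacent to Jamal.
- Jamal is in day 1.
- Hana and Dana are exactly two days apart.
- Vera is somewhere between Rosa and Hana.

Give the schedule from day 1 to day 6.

From clues 1–2: Jamal → day 1, Dana → day 2.
From clues 1–3: Hana → day 4.
From clues 1–4: Nikolai → day 3, Vera → day 5, Rosa → day 6.

Jamal, Dana, Nikolai, Hana, Vera, Rosa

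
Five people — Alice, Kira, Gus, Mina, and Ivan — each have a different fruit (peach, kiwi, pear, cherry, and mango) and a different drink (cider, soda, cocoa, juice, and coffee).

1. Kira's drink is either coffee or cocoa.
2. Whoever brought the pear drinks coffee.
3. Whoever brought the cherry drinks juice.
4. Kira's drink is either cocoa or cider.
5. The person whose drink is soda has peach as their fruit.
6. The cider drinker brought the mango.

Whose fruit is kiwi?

Kira

With clues 1–6, Alice, Gus, Ivan, and Mina are impossible for the one with fruit kiwi.
That leaves Kira.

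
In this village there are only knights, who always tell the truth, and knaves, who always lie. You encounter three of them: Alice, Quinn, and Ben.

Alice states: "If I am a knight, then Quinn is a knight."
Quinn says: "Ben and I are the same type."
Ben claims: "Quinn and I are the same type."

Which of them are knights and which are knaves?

Alice: knight, Quinn: knight, Ben: knight

Consider Alice. Suppose Alice is a knave.
Then Alice's own statement would have to be false, but it can't be — contradiction.
So Alice is a knight.
Consider Quinn. Suppose Quinn is a knave.
Then Alice's statement comes out false, contradicting Alice being a knight.
So Quinn is a knight.
Consider Ben. Suppose Ben is a knave.
Then Quinn's statement comes out false, contradicting Quinn being a knight.
So Ben is a knight.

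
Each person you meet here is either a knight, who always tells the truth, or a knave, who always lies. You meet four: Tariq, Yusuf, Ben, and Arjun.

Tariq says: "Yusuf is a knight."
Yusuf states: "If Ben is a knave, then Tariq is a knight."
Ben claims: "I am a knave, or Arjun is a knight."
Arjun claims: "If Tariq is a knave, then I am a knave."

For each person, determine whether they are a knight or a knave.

Tariq: knight, Yusuf: knight, Ben: knight, Arjun: knight

Consider Tariq. Suppose Tariq is a knave.
Then whichever role Arjun has, Arjun's statement has the wrong truth value — contradiction.
So Tariq is a knight.
With that fixed, Yusuf's statement is true, so Yusuf is a knight.
With that fixed, Arjun's statement is true, so Arjun is a knight.
With that fixed, Ben's statement is true, so Ben is a knight.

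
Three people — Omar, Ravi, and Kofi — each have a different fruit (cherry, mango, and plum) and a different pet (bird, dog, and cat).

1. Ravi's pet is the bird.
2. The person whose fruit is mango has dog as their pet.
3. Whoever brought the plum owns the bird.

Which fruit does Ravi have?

With clues 1–2, mango is impossible for Ravi's fruit.
With clues 1–3, cherry is impossible for Ravi's fruit.
That leaves plum.

plum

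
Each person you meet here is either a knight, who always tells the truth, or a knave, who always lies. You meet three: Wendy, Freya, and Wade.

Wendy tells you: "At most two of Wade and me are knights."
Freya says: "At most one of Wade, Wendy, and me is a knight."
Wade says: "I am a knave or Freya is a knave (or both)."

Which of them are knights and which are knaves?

Regardless of anyone's role, Wendy's statement is true, so Wendy is a knight.
Consider Freya. Suppose Freya is a knight.
Then Freya's own statement would have to be true, but it can't be — contradiction.
So Freya is a knave.
With that fixed, Wade's statement is true, so Wade is a knight.

Wendy: knight, Freya: knave, Wade: knight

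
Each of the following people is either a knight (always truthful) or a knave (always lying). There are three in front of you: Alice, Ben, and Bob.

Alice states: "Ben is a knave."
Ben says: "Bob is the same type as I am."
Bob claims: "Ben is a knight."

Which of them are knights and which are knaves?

Consider Alice. Suppose Alice is a knight.
Then no assignment of the remaining roles makes every statement match its speaker's type — contradiction.
So Alice is a knave.
Consider Ben. Suppose Ben is a knave.
Then Alice's statement comes out true, contradicting Alice being a knave.
So Ben is a knight.
With that fixed, Bob's statement is true, so Bob is a knight.

Alice: knave, Ben: knight, Bob: knight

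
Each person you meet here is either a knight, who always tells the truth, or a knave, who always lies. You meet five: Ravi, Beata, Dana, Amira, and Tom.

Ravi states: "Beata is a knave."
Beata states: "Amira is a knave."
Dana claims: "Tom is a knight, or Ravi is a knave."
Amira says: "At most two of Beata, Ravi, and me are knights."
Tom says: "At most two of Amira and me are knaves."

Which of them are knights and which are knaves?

Ravi: knight, Beata: knave, Dana: knight, Amira: knight, Tom: knight

Regardless of anyone's role, Tom's statement is true, so Tom is a knight.
With that fixed, Dana's statement is true, so Dana is a knight.
Consider Ravi. Suppose Ravi is a knave.
Then no assignment of the remaining roles makes every statement match its speaker's type — contradiction.
So Ravi is a knight.
Consider Beata. Suppose Beata is a knight.
Then Ravi's statement comes out false, contradicting Ravi being a knight.
So Beata is a knave.
With that fixed, Amira's statement is true, so Amira is a knight.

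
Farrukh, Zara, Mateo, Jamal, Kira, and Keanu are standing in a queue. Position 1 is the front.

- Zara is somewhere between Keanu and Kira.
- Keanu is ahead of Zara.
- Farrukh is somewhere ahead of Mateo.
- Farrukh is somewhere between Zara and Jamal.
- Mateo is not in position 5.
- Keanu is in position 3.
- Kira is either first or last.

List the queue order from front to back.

Jamal, Farrukh, Keanu, Mateo, Zara, Kira

From clue 1: Zara is in {2,3,4,5}.
From clues 1–4: Farrukh is in {2,3,4}.
From clues 1–6: Jamal → position 1, Farrukh → position 2, Keanu → position 3.
From clues 1–7: Mateo → position 4, Zara → position 5, Kira → position 6.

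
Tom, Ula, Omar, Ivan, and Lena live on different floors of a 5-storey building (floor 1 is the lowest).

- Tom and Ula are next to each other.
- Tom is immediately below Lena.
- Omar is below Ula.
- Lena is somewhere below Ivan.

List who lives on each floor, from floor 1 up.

Omar, Ula, Tom, Lena, Ivan

From clues 1–2: Tom is in {2,3,4}.
From clues 1–3: Tom is in {3,4}.
From clues 1–4: Omar → floor 1, Ula → floor 2, Tom → floor 3, Lena → floor 4, Ivan → floor 5.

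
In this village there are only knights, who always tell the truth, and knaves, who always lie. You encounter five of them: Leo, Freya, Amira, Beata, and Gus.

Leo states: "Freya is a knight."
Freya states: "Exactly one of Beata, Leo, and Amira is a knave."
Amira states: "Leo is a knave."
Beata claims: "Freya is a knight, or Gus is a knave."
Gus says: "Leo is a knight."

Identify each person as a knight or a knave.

Leo: knight, Freya: knight, Amira: knave, Beata: knight, Gus: knight

Consider Leo. Suppose Leo is a knave.
Then no assignment of the remaining roles makes every statement match its speaker's type — contradiction.
So Leo is a knight.
With that fixed, Amira's statement is false, so Amira is a knave.
With that fixed, Gus's statement is true, so Gus is a knight.
Consider Freya. Suppose Freya is a knave.
Then Leo's statement comes out false, contradicting Leo being a knight.
So Freya is a knight.
With that fixed, Beata's statement is true, so Beata is a knight.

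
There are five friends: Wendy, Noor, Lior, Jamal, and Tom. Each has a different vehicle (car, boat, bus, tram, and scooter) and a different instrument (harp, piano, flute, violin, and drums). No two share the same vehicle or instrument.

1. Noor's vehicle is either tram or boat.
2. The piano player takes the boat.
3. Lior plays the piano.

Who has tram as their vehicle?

With clues 1–3, Jamal, Lior, Tom, and Wendy are impossible for the one with vehicle tram.
That leaves Noor.

Noor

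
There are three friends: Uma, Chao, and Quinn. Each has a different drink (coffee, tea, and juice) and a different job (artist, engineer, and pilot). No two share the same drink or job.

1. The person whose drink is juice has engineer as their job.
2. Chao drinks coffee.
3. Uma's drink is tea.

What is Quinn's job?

engineer

With clues 1–3, artist and pilot are impossible for Quinn's job.
That leaves engineer.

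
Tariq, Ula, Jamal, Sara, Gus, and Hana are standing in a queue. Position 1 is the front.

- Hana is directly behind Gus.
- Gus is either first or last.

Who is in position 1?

With clue 1, Hana is ruled out for position 1.
With clues 1–2, Jamal, Sara, Tariq, and Ula are ruled out for position 1.
So position 1 is Gus.

Gus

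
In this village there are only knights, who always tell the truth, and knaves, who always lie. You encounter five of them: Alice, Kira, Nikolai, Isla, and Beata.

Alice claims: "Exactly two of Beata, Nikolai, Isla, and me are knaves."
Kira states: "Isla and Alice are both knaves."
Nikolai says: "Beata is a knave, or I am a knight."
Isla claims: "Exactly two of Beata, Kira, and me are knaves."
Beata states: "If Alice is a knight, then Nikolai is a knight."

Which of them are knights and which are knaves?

Alice: knave, Kira: knight, Nikolai: knave, Isla: knave, Beata: knight

Consider Alice. Suppose Alice is a knight.
Then no assignment of the remaining roles makes every statement match its speaker's type — contradiction.
So Alice is a knave.
With that fixed, Beata's statement is true, so Beata is a knight.
Consider Kira. Suppose Kira is a knave.
Then whichever role Isla has, Isla's statement has the wrong truth value — contradiction.
So Kira is a knight.
With that fixed, Isla's statement is false, so Isla is a knave.
Consider Nikolai. Suppose Nikolai is a knight.
Then Alice's statement comes out true, contradicting Alice being a knave.
So Nikolai is a knave.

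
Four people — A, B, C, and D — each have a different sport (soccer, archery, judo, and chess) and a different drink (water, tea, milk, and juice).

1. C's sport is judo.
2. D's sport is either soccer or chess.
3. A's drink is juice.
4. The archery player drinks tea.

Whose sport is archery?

Clue 1 rules out C for the one with sport archery.
With clues 1–2, D is impossible for the one with sport archery.
With clues 1–4, A is impossible for the one with sport archery.
That leaves B.

B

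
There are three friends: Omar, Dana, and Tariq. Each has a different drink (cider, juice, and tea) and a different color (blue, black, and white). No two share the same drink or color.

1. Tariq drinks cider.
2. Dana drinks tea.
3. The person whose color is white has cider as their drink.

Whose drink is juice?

Omar

Clue 1 rules out Tariq for the one with drink juice.
With clues 1–2, Dana is impossible for the one with drink juice.
That leaves Omar.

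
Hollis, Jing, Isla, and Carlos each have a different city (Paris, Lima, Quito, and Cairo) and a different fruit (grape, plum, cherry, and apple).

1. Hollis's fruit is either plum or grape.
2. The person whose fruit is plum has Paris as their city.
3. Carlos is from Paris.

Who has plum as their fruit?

With clues 1–3, Hollis, Isla, and Jing are impossible for the one with fruit plum.
That leaves Carlos.

Carlos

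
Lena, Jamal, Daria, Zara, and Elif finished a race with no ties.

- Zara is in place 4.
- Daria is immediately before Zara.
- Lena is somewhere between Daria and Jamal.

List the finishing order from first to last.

From clue 1: Zara → place 4.
From clues 1–2: Daria → place 3.
From clues 1–3: Jamal → place 1, Lena → place 2, Elif → place 5.

Jamal, Lena, Daria, Zara, Elif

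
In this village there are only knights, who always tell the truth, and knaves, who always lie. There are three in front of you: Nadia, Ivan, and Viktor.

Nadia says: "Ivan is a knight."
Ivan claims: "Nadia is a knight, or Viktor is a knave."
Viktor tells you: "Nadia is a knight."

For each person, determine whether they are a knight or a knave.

Consider Nadia. Suppose Nadia is a knave.
Then no assignment of the remaining roles makes every statement match its speaker's type — contradiction.
So Nadia is a knight.
With that fixed, Ivan's statement is true, so Ivan is a knight.
With that fixed, Viktor's statement is true, so Viktor is a knight.

Nadia: knight, Ivan: knight, Viktor: knight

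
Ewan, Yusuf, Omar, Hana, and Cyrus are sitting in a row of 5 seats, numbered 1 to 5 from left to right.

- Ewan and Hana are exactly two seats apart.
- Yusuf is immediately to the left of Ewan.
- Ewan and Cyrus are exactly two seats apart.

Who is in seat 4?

Omar

With clues 1–3, Cyrus, Ewan, Hana, and Yusuf are ruled out for seat 4.
So seat 4 is Omar.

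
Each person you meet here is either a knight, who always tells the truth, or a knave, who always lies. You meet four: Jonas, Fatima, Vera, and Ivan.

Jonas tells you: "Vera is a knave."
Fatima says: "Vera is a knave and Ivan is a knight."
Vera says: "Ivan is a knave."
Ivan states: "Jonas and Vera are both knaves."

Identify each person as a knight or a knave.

Jonas: knave, Fatima: knave, Vera: knight, Ivan: knave

Consider Jonas. Suppose Jonas is a knight.
Then no assignment of the remaining roles makes every statement match its speaker's type — contradiction.
So Jonas is a knave.
Consider Fatima. Suppose Fatima is a knight.
Then no assignment of the remaining roles makes every statement match its speaker's type — contradiction.
So Fatima is a knave.
Consider Vera. Suppose Vera is a knave.
Then Jonas's statement comes out true, contradicting Jonas being a knave.
So Vera is a knight.
With that fixed, Ivan's statement is false, so Ivan is a knave.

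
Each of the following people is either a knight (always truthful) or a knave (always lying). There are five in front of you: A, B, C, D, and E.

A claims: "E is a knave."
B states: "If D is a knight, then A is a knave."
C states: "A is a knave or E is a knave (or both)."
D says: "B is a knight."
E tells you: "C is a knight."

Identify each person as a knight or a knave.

A: knave, B: knight, C: knight, D: knight, E: knight

Consider A. Suppose A is a knight.
Then no assignment of the remaining roles makes every statement match its speaker's type — contradiction.
So A is a knave.
With that fixed, B's statement is true, so B is a knight.
With that fixed, C's statement is true, so C is a knight.
With that fixed, D's statement is true, so D is a knight.
With that fixed, E's statement is true, so E is a knight.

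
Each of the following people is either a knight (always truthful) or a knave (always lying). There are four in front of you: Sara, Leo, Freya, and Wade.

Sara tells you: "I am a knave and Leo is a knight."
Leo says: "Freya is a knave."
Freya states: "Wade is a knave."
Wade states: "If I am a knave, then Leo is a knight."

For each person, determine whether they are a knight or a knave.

Sara: knave, Leo: knave, Freya: knight, Wade: knave

Consider Sara. Suppose Sara is a knight.
Then Sara's own statement would have to be true, but it can't be — contradiction.
So Sara is a knave.
Consider Leo. Suppose Leo is a knight.
Then Sara's statement comes out true, contradicting Sara being a knave.
So Leo is a knave.
Consider Freya. Suppose Freya is a knave.
Then Leo's statement comes out true, contradicting Leo being a knave.
So Freya is a knight.
Consider Wade. Suppose Wade is a knight.
Then Freya's statement comes out false, contradicting Freya being a knight.
So Wade is a knave.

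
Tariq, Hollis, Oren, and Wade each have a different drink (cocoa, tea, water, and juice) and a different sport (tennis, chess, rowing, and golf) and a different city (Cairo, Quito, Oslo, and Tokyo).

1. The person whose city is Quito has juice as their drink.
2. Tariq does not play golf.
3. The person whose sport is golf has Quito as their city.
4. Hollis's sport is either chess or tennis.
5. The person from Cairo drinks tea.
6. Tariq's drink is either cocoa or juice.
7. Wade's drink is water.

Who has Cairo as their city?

Hollis

With clues 1–6, Tariq is impossible for the one with city Cairo.
With clues 1–7, Oren and Wade are impossible for the one with city Cairo.
That leaves Hollis.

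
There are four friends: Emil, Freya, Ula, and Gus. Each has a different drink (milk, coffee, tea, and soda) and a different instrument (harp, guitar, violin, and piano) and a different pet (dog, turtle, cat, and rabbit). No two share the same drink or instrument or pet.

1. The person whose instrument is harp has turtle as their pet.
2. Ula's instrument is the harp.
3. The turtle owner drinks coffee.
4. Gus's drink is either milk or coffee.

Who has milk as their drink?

Gus

With clues 1–3, Ula is impossible for the one with drink milk.
With clues 1–4, Emil and Freya are impossible for the one with drink milk.
That leaves Gus.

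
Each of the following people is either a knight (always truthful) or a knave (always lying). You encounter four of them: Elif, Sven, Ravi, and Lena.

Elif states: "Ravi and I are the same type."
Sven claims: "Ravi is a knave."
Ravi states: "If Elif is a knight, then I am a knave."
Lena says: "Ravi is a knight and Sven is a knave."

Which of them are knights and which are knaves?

Consider Elif. Suppose Elif is a knight.
Then whichever role Ravi has, Ravi's statement has the wrong truth value — contradiction.
So Elif is a knave.
With that fixed, Ravi's statement is true, so Ravi is a knight.
With that fixed, Sven's statement is false, so Sven is a knave.
With that fixed, Lena's statement is true, so Lena is a knight.

Elif: knave, Sven: knave, Ravi: knight, Lena: knight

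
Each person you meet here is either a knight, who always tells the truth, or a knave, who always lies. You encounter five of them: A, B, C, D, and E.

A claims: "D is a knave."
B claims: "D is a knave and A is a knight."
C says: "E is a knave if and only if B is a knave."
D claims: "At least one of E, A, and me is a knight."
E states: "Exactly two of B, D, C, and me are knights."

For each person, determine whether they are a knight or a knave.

A: knave, B: knave, C: knave, D: knight, E: knight

Consider A. Suppose A is a knight.
Then no assignment of the remaining roles makes every statement match its speaker's type — contradiction.
So A is a knave.
With that fixed, B's statement is false, so B is a knave.
Consider C. Suppose C is a knight.
Then no assignment of the remaining roles makes every statement match its speaker's type — contradiction.
So C is a knave.
Consider D. Suppose D is a knave.
Then A's statement comes out true, contradicting A being a knave.
So D is a knight.
Consider E. Suppose E is a knave.
Then C's statement comes out true, contradicting C being a knave.
So E is a knight.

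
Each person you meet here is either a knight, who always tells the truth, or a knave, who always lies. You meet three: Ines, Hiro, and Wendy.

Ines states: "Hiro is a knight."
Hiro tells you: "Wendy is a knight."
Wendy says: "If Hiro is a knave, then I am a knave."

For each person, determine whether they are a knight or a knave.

Consider Ines. Suppose Ines is a knave.
Then no assignment of the remaining roles makes every statement match its speaker's type — contradiction.
So Ines is a knight.
Consider Hiro. Suppose Hiro is a knave.
Then Ines's statement comes out false, contradicting Ines being a knight.
So Hiro is a knight.
With that fixed, Wendy's statement is true, so Wendy is a knight.

Ines: knight, Hiro: knight, Wendy: knight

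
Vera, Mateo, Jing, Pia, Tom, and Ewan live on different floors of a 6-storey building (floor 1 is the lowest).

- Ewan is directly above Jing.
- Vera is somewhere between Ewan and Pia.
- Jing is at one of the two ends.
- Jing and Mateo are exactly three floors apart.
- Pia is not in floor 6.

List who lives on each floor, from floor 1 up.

From clue 1: Jing is in {1,2,3,4,5}.
From clues 1–2: Vera is in {2,3,4,5}.
From clues 1–3: Jing → floor 1, Ewan → floor 2.
From clues 1–4: Mateo → floor 4.
From clues 1–5: Vera → floor 3, Pia → floor 5, Tom → floor 6.

Jing, Ewan, Vera, Mateo, Pia, Tom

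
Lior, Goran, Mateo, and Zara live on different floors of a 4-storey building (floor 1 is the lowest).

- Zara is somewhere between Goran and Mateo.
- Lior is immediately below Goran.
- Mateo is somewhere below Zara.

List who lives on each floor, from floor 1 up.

From clue 1: Zara is in {2,3}.
From clues 1–2: Lior is in {1,3}.
From clues 1–3: Mateo → floor 1, Zara → floor 2, Lior → floor 3, Goran → floor 4.

Mateo, Zara, Lior, Goran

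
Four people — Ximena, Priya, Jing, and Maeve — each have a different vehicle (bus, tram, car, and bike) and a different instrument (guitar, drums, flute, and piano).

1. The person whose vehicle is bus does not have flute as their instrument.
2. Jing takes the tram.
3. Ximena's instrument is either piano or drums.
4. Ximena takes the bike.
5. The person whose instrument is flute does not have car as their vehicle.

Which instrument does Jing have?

With clues 1–5, drums, guitar, and piano are impossible for Jing's instrument.
That leaves flute.

flute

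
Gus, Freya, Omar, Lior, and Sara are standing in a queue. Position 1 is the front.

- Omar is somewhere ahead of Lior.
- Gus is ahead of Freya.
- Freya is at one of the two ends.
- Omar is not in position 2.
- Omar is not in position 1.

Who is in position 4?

Lior

With clues 1–3, Freya and Omar are ruled out for position 4.
With clues 1–5, Gus and Sara are ruled out for position 4.
So position 4 is Lior.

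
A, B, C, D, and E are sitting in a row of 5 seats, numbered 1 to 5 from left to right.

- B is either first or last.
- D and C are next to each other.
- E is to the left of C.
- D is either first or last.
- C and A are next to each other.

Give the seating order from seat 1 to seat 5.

B, E, A, C, D

From clue 1: B is in {1,5}.
From clues 1–4: B → seat 1, C → seat 4, D → seat 5.
From clues 1–5: E → seat 2, A → seat 3.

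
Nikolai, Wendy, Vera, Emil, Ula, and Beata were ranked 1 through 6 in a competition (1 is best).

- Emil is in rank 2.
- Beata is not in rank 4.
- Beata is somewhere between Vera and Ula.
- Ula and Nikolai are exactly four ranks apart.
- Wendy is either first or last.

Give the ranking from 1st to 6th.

From clue 1: Emil → rank 2.
From clues 1–2: Beata is in {1,3,5,6}.
From clues 1–3: Beata is in {3,5}.
From clues 1–4: Ula → rank 1, Beata → rank 3, Nikolai → rank 5.
From clues 1–5: Vera → rank 4, Wendy → rank 6.

Ula, Emil, Beata, Vera, Nikolai, Wendy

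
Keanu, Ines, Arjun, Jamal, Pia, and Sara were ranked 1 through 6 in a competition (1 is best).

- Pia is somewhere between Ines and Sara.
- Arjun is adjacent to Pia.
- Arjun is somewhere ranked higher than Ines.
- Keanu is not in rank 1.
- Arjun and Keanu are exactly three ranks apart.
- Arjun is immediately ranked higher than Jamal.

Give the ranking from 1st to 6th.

Sara, Pia, Arjun, Jamal, Ines, Keanu

From clue 1: Pia is in {2,3,4,5}.
From clues 1–2: Arjun is in {2,3,4,5}.
From clues 1–3: Ines is in {4,5,6}.
From clues 1–5: Keanu is in {2,5,6}.
From clues 1–6: Sara → rank 1, Pia → rank 2, Arjun → rank 3, Jamal → rank 4, Ines → rank 5, Keanu → rank 6.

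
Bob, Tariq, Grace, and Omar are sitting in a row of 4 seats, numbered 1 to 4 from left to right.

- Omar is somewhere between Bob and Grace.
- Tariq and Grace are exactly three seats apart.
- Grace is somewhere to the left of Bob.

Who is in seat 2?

With clues 1–2, Grace and Tariq are ruled out for seat 2.
With clues 1–3, Bob is ruled out for seat 2.
So seat 2 is Omar.

Omar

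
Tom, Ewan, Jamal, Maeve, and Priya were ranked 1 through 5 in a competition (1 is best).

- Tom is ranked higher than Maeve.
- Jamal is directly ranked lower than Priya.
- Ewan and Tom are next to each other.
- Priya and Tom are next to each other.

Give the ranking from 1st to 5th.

Ewan, Tom, Priya, Jamal, Maeve

From clue 1: Tom is in {1,2,3,4}.
From clues 1–3: Maeve is in {3,5}.
From clues 1–4: Ewan → rank 1, Tom → rank 2, Priya → rank 3, Jamal → rank 4, Maeve → rank 5.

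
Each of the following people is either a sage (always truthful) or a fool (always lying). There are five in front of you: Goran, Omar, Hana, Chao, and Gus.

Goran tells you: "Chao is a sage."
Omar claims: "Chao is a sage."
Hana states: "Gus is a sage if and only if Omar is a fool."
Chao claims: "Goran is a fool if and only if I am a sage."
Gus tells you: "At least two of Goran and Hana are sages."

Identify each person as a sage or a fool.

Consider Goran. Suppose Goran is a sage.
Then whichever role Chao has, Chao's statement has the wrong truth value — contradiction.
So Goran is a fool.
With that fixed, Gus's statement is false, so Gus is a fool.
Consider Omar. Suppose Omar is a sage.
Then no assignment of the remaining roles makes every statement match its speaker's type — contradiction.
So Omar is a fool.
With that fixed, Hana's statement is false, so Hana is a fool.
Consider Chao. Suppose Chao is a sage.
Then Goran's statement comes out true, contradicting Goran being a fool.
So Chao is a fool.

Goran: fool, Omar: fool, Hana: fool, Chao: fool, Gus: fool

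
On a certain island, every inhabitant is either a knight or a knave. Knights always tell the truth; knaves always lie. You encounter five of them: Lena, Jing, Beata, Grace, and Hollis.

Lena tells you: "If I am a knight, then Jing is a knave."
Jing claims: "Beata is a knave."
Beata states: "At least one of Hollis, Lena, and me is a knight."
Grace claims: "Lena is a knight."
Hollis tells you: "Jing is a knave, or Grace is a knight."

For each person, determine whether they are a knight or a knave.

Lena: knight, Jing: knave, Beata: knight, Grace: knight, Hollis: knight

Consider Lena. Suppose Lena is a knave.
Then Lena's own statement would have to be false, but it can't be — contradiction.
So Lena is a knight.
With that fixed, Beata's statement is true, so Beata is a knight.
With that fixed, Grace's statement is true, so Grace is a knight.
With that fixed, Hollis's statement is true, so Hollis is a knight.
With that fixed, Jing's statement is false, so Jing is a knave.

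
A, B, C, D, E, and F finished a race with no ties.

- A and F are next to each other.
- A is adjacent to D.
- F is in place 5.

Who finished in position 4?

With clues 1–3, B, C, D, E, and F are ruled out for place 4.
So place 4 is A.

A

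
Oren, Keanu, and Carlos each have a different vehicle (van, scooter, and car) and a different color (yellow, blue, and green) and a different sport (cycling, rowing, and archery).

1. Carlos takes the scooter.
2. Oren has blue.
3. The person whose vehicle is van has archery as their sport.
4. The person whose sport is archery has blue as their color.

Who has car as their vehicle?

Clue 1 rules out Carlos for the one with vehicle car.
With clues 1–4, Oren is impossible for the one with vehicle car.
That leaves Keanu.

Keanu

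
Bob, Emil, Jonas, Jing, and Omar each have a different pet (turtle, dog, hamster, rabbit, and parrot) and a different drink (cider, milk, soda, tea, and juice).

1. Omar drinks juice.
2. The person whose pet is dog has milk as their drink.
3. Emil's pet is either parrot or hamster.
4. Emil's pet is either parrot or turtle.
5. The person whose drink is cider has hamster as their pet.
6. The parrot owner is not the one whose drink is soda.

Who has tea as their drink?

Emil

Clue 1 rules out Omar for the one with drink tea.
With clues 1–6, Bob, Jing, and Jonas are impossible for the one with drink tea.
That leaves Emil.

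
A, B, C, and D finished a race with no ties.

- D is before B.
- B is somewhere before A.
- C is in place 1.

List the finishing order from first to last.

C, D, B, A

From clue 1: B is in {2,3,4}.
From clues 1–2: A is in {3,4}.
From clues 1–3: C → place 1, D → place 2, B → place 3, A → place 4.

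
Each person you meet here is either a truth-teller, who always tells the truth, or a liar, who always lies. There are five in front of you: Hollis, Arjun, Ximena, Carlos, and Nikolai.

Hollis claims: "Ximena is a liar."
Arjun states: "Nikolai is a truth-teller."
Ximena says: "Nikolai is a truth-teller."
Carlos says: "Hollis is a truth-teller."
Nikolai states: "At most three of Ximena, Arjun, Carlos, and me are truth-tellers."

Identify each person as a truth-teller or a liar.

Hollis: liar, Arjun: truth-teller, Ximena: truth-teller, Carlos: liar, Nikolai: truth-teller

Consider Hollis. Suppose Hollis is a truth-teller.
Then no assignment of the remaining roles makes every statement match its speaker's type — contradiction.
So Hollis is a liar.
With that fixed, Carlos's statement is false, so Carlos is a liar.
With that fixed, Nikolai's statement is true, so Nikolai is a truth-teller.
With that fixed, Arjun's statement is true, so Arjun is a truth-teller.
With that fixed, Ximena's statement is true, so Ximena is a truth-teller.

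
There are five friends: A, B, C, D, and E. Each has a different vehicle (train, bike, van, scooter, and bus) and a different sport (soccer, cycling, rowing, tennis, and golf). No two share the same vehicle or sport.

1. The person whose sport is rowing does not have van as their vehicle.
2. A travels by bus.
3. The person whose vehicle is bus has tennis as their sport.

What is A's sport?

With clues 1–3, cycling, golf, rowing, and soccer are impossible for A's sport.
That leaves tennis.

tennis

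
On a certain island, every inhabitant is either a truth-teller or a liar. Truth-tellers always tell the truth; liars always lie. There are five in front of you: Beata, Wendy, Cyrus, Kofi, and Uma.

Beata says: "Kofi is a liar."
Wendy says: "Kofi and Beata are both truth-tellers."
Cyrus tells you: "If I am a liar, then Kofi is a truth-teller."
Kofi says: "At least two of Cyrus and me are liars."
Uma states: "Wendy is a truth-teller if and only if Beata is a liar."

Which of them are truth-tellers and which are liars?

Beata: truth-teller, Wendy: liar, Cyrus: truth-teller, Kofi: liar, Uma: truth-teller

Consider Beata. Suppose Beata is a liar.
Then no assignment of the remaining roles makes every statement match its speaker's type — contradiction.
So Beata is a truth-teller.
Consider Wendy. Suppose Wendy is a truth-teller.
Then no assignment of the remaining roles makes every statement match its speaker's type — contradiction.
So Wendy is a liar.
With that fixed, Uma's statement is true, so Uma is a truth-teller.
Consider Cyrus. Suppose Cyrus is a liar.
Then whichever role Kofi has, Kofi's statement has the wrong truth value — contradiction.
So Cyrus is a truth-teller.
With that fixed, Kofi's statement is false, so Kofi is a liar.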